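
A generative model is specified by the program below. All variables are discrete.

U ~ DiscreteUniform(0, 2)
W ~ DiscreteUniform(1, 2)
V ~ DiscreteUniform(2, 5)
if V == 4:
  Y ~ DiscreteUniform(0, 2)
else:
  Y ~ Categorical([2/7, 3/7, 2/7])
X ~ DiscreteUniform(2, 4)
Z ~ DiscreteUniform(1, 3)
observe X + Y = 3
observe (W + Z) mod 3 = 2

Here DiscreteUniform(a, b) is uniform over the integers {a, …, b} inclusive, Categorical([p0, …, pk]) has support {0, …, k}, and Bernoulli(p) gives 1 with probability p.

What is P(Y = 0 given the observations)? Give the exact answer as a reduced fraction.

P(Y = 0 | obs) = 25/59

Enumerate traces; 48 have nonzero weight after conditioning:
  (U=0, W=1, V=2, Y=0, X=3, Z=1) weight 1/756
  (U=0, W=1, V=2, Y=1, X=2, Z=1) weight 1/504
  (U=0, W=1, V=3, Y=0, X=3, Z=1) weight 1/756
  (U=0, W=1, V=3, Y=1, X=2, Z=1) weight 1/504
  (U=0, W=1, V=4, Y=0, X=3, Z=1) weight 1/648
  (U=0, W=1, V=4, Y=1, X=2, Z=1) weight 1/648
  (U=0, W=1, V=5, Y=0, X=3, Z=1) weight 1/756
  (U=0, W=1, V=5, Y=1, X=2, Z=1) weight 1/504
  … 40 more
Group by Y:
  weight(Y=0) = 25/756
  weight(Y=1) = 17/378
Total weight = 25/756 + 17/378 = 59/756
P(Y=0 | obs) = 25/756 / 59/756 = 25/59
P(Y=1 | obs) = 17/378 / 59/756 = 34/59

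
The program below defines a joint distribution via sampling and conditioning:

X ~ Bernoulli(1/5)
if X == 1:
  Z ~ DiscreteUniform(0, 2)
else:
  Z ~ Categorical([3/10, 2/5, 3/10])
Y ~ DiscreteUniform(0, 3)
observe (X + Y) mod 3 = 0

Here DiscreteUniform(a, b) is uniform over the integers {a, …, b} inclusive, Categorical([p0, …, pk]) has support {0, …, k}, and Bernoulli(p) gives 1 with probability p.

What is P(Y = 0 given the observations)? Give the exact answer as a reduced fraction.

P(Y = 0 | obs) = 4/9

Enumerate traces; 9 have nonzero weight after conditioning:
  (X=0, Z=0, Y=0) weight 3/50
  (X=0, Z=0, Y=3) weight 3/50
  (X=0, Z=1, Y=0) weight 2/25
  (X=0, Z=1, Y=3) weight 2/25
  (X=0, Z=2, Y=0) weight 3/50
  (X=0, Z=2, Y=3) weight 3/50
  (X=1, Z=0, Y=2) weight 1/60
  (X=1, Z=1, Y=2) weight 1/60
  … 1 more
Group by Y:
  weight(Y=0) = 1/5
  weight(Y=2) = 1/20
  weight(Y=3) = 1/5
Total weight = 1/5 + 1/20 + 1/5 = 9/20
P(Y=0 | obs) = 1/5 / 9/20 = 4/9
P(Y=2 | obs) = 1/20 / 9/20 = 1/9
P(Y=3 | obs) = 1/5 / 9/20 = 4/9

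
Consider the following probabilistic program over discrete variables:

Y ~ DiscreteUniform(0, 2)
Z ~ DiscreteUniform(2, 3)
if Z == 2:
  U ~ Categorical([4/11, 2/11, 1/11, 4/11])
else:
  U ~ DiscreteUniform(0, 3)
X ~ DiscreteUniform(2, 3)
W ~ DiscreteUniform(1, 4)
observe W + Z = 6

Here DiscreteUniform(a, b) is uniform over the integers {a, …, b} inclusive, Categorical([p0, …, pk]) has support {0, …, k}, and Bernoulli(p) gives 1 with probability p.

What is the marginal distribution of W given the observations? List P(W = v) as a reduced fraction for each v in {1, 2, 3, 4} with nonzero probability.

P(W=3) = 1/2, P(W=4) = 1/2

Enumerate traces; 48 have nonzero weight after conditioning:
  (Y=0, Z=2, U=0, X=2, W=4) weight 1/132
  (Y=0, Z=2, U=0, X=3, W=4) weight 1/132
  (Y=0, Z=2, U=1, X=2, W=4) weight 1/264
  (Y=0, Z=2, U=1, X=3, W=4) weight 1/264
  (Y=0, Z=2, U=2, X=2, W=4) weight 1/528
  (Y=0, Z=2, U=2, X=3, W=4) weight 1/528
  (Y=0, Z=2, U=3, X=2, W=4) weight 1/132
  (Y=0, Z=2, U=3, X=3, W=4) weight 1/132
  (Y=0, Z=3, U=0, X=2, W=3) weight 1/192
  … 39 more
Group by W:
  weight(W=3) = 1/8
  weight(W=4) = 1/8
Total weight = 1/8 + 1/8 = 1/4
P(W=3 | obs) = 1/8 / 1/4 = 1/2
P(W=4 | obs) = 1/8 / 1/4 = 1/2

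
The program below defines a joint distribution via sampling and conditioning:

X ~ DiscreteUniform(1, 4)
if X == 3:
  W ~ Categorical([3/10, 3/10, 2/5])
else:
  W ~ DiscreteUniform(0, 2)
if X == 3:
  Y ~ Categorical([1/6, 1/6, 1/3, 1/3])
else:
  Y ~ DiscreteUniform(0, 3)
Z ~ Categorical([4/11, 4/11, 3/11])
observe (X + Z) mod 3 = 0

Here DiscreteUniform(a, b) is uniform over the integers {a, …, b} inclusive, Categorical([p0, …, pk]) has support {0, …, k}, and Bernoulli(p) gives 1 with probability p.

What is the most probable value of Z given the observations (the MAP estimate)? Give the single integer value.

Enumerate traces; 48 have nonzero weight after conditioning:
  (X=1, W=0, Y=0, Z=2) weight 1/176
  (X=1, W=0, Y=1, Z=2) weight 1/176
  (X=1, W=0, Y=2, Z=2) weight 1/176
  (X=1, W=0, Y=3, Z=2) weight 1/176
  (X=1, W=1, Y=0, Z=2) weight 1/176
  (X=1, W=1, Y=1, Z=2) weight 1/176
  (X=1, W=1, Y=2, Z=2) weight 1/176
  (X=1, W=1, Y=3, Z=2) weight 1/176
  (X=2, W=0, Y=0, Z=1) weight 1/132
  (X=3, W=0, Y=0, Z=0) weight 1/220
  … 38 more
Group by Z:
  weight(Z=0) = 1/11
  weight(Z=1) = 1/11
  weight(Z=2) = 3/22
Total weight = 1/11 + 1/11 + 3/22 = 7/22
P(Z=0 | obs) = 1/11 / 7/22 = 2/7
P(Z=1 | obs) = 1/11 / 7/22 = 2/7
P(Z=2 | obs) = 3/22 / 7/22 = 3/7
argmax = 2

argmax_v P(Z = v | obs) = 2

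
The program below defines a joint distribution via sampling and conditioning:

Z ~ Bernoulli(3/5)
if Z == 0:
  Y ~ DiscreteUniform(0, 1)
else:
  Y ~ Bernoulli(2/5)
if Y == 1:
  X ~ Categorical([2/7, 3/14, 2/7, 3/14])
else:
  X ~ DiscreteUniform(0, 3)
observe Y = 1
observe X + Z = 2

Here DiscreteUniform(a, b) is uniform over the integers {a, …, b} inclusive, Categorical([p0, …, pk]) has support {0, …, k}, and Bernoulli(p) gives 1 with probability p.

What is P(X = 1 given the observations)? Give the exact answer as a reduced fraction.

P(X = 1 | obs) = 9/19

Enumerate traces; 2 have nonzero weight after conditioning:
  (Z=0, Y=1, X=2) weight 2/35
  (Z=1, Y=1, X=1) weight 9/175
Group by X:
  weight(X=1) = 9/175
  weight(X=2) = 2/35
Total weight = 9/175 + 2/35 = 19/175
P(X=1 | obs) = 9/175 / 19/175 = 9/19
P(X=2 | obs) = 2/35 / 19/175 = 10/19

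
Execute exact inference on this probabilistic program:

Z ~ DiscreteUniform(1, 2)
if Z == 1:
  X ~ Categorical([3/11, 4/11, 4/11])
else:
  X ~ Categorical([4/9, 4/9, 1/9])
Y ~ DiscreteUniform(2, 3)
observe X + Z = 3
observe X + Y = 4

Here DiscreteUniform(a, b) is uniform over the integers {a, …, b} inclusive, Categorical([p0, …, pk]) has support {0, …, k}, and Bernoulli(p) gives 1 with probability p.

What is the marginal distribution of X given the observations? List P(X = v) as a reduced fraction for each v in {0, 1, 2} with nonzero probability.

Enumerate traces; 2 have nonzero weight after conditioning:
  (Z=1, X=2, Y=2) weight 1/11
  (Z=2, X=1, Y=3) weight 1/9
Group by X:
  weight(X=1) = 1/9
  weight(X=2) = 1/11
Total weight = 1/9 + 1/11 = 20/99
P(X=1 | obs) = 1/9 / 20/99 = 11/20
P(X=2 | obs) = 1/11 / 20/99 = 9/20

P(X=1) = 11/20, P(X=2) = 9/20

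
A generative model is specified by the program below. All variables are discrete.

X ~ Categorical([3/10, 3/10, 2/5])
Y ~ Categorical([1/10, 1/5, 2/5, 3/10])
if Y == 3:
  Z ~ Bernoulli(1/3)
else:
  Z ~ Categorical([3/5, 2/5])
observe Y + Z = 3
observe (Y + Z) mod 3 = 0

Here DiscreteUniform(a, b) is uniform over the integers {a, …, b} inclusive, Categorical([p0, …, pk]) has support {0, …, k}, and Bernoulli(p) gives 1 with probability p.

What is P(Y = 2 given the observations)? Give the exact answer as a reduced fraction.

P(Y = 2 | obs) = 4/9

Enumerate traces; 6 have nonzero weight after conditioning:
  (X=0, Y=2, Z=1) weight 6/125
  (X=0, Y=3, Z=0) weight 3/50
  (X=1, Y=2, Z=1) weight 6/125
  (X=1, Y=3, Z=0) weight 3/50
  (X=2, Y=2, Z=1) weight 8/125
  (X=2, Y=3, Z=0) weight 2/25
Group by Y:
  weight(Y=2) = 4/25
  weight(Y=3) = 1/5
Total weight = 4/25 + 1/5 = 9/25
P(Y=2 | obs) = 4/25 / 9/25 = 4/9
P(Y=3 | obs) = 1/5 / 9/25 = 5/9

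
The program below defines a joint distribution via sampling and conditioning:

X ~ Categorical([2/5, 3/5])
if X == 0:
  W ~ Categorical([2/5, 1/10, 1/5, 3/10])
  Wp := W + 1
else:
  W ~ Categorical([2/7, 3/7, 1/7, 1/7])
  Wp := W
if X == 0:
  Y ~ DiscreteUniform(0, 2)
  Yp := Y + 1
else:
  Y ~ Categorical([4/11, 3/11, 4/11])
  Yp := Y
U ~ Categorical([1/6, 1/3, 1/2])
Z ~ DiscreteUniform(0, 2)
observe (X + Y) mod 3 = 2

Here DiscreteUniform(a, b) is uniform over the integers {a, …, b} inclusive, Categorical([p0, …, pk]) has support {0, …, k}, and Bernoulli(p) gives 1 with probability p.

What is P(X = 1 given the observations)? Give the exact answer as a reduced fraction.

P(X = 1 | obs) = 27/49

Enumerate traces; 72 have nonzero weight after conditioning:
  (X=0, W=0, Y=2, U=0, Z=0) weight 2/675
  (X=0, W=0, Y=2, U=0, Z=1) weight 2/675
  (X=0, W=0, Y=2, U=0, Z=2) weight 2/675
  (X=0, W=0, Y=2, U=1, Z=0) weight 4/675
  (X=0, W=0, Y=2, U=1, Z=1) weight 4/675
  (X=0, W=0, Y=2, U=1, Z=2) weight 4/675
  (X=0, W=0, Y=2, U=2, Z=0) weight 2/225
  (X=0, W=0, Y=2, U=2, Z=1) weight 2/225
  (X=1, W=0, Y=1, U=0, Z=0) weight 1/385
  … 63 more
Group by X:
  weight(X=0) = 2/15
  weight(X=1) = 9/55
Total weight = 2/15 + 9/55 = 49/165
P(X=0 | obs) = 2/15 / 49/165 = 22/49
P(X=1 | obs) = 9/55 / 49/165 = 27/49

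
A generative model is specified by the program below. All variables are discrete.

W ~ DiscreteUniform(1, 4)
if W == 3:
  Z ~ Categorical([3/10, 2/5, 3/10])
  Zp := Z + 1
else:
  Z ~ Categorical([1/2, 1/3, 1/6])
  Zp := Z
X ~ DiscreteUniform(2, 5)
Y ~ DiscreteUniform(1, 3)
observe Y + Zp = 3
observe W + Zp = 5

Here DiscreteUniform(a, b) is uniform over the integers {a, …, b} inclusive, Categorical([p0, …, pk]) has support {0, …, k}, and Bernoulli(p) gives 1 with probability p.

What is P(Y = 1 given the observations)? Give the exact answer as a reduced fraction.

Enumerate traces; 8 have nonzero weight after conditioning:
  (W=3, Z=1, X=2, Y=1) weight 1/120
  (W=3, Z=1, X=3, Y=1) weight 1/120
  (W=3, Z=1, X=4, Y=1) weight 1/120
  (W=3, Z=1, X=5, Y=1) weight 1/120
  (W=4, Z=1, X=2, Y=2) weight 1/144
  (W=4, Z=1, X=3, Y=2) weight 1/144
  (W=4, Z=1, X=4, Y=2) weight 1/144
  (W=4, Z=1, X=5, Y=2) weight 1/144
Group by Y:
  weight(Y=1) = 1/30
  weight(Y=2) = 1/36
Total weight = 1/30 + 1/36 = 11/180
P(Y=1 | obs) = 1/30 / 11/180 = 6/11
P(Y=2 | obs) = 1/36 / 11/180 = 5/11

P(Y = 1 | obs) = 6/11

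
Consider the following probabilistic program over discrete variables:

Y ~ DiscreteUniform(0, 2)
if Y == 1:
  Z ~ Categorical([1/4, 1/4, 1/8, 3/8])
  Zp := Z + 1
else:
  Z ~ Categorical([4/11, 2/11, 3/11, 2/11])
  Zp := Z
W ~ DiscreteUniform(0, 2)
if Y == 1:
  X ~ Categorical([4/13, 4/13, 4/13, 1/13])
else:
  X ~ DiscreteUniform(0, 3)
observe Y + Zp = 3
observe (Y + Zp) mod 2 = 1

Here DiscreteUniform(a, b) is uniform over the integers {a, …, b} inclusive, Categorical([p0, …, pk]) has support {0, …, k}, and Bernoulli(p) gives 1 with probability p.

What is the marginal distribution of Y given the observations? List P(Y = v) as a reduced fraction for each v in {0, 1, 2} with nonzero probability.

Enumerate traces; 36 have nonzero weight after conditioning:
  (Y=0, Z=3, W=0, X=0) weight 1/198
  (Y=0, Z=3, W=0, X=1) weight 1/198
  (Y=0, Z=3, W=0, X=2) weight 1/198
  (Y=0, Z=3, W=0, X=3) weight 1/198
  (Y=0, Z=3, W=1, X=0) weight 1/198
  (Y=0, Z=3, W=1, X=1) weight 1/198
  (Y=0, Z=3, W=1, X=2) weight 1/198
  (Y=0, Z=3, W=1, X=3) weight 1/198
  (Y=1, Z=1, W=0, X=0) weight 1/117
  (Y=2, Z=1, W=0, X=0) weight 1/198
  … 26 more
Group by Y:
  weight(Y=0) = 2/33
  weight(Y=1) = 1/12
  weight(Y=2) = 2/33
Total weight = 2/33 + 1/12 + 2/33 = 9/44
P(Y=0 | obs) = 2/33 / 9/44 = 8/27
P(Y=1 | obs) = 1/12 / 9/44 = 11/27
P(Y=2 | obs) = 2/33 / 9/44 = 8/27

P(Y=0) = 8/27, P(Y=1) = 11/27, P(Y=2) = 8/27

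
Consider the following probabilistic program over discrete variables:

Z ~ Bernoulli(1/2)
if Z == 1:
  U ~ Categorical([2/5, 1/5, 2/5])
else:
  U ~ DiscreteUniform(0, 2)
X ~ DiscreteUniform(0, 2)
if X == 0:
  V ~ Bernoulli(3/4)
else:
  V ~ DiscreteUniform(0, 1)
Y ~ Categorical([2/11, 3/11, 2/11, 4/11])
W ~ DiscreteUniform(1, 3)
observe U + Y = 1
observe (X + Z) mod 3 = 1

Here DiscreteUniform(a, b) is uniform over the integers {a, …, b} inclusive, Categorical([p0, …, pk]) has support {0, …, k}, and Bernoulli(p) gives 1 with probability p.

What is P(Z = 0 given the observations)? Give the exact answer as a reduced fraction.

Enumerate traces; 24 have nonzero weight after conditioning:
  (Z=0, U=0, X=1, V=0, Y=1, W=1) weight 1/396
  (Z=0, U=0, X=1, V=0, Y=1, W=2) weight 1/396
  (Z=0, U=0, X=1, V=0, Y=1, W=3) weight 1/396
  (Z=0, U=0, X=1, V=1, Y=1, W=1) weight 1/396
  (Z=0, U=0, X=1, V=1, Y=1, W=2) weight 1/396
  (Z=0, U=0, X=1, V=1, Y=1, W=3) weight 1/396
  (Z=0, U=1, X=1, V=0, Y=0, W=1) weight 1/594
  (Z=0, U=1, X=1, V=0, Y=0, W=2) weight 1/594
  (Z=1, U=0, X=0, V=0, Y=1, W=1) weight 1/660
  … 15 more
Group by Z:
  weight(Z=0) = 5/198
  weight(Z=1) = 4/165
Total weight = 5/198 + 4/165 = 49/990
P(Z=0 | obs) = 5/198 / 49/990 = 25/49
P(Z=1 | obs) = 4/165 / 49/990 = 24/49

P(Z = 0 | obs) = 25/49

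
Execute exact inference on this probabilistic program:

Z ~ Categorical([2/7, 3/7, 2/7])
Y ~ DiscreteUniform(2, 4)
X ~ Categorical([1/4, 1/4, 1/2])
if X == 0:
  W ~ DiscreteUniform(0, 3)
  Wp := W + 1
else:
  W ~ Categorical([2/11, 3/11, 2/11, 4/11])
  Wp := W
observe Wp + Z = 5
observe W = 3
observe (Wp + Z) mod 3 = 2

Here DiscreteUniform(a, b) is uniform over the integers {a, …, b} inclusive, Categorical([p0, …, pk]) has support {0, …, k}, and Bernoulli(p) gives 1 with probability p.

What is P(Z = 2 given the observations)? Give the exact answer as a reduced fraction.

P(Z = 2 | obs) = 32/43

Enumerate traces; 9 have nonzero weight after conditioning:
  (Z=1, Y=2, X=0, W=3) weight 1/112
  (Z=1, Y=3, X=0, W=3) weight 1/112
  (Z=1, Y=4, X=0, W=3) weight 1/112
  (Z=2, Y=2, X=1, W=3) weight 2/231
  (Z=2, Y=2, X=2, W=3) weight 4/231
  (Z=2, Y=3, X=1, W=3) weight 2/231
  (Z=2, Y=3, X=2, W=3) weight 4/231
  (Z=2, Y=4, X=1, W=3) weight 2/231
  … 1 more
Group by Z:
  weight(Z=1) = 3/112
  weight(Z=2) = 6/77
Total weight = 3/112 + 6/77 = 129/1232
P(Z=1 | obs) = 3/112 / 129/1232 = 11/43
P(Z=2 | obs) = 6/77 / 129/1232 = 32/43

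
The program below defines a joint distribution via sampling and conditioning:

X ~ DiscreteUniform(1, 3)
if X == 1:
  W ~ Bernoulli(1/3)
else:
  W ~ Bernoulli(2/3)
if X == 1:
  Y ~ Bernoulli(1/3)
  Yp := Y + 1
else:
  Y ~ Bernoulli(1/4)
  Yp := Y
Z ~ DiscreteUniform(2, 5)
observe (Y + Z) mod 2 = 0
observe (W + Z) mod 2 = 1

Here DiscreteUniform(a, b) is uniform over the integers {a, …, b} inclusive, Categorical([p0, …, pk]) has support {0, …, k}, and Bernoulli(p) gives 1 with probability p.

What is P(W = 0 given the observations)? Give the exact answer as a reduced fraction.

Enumerate traces; 12 have nonzero weight after conditioning:
  (X=1, W=0, Y=1, Z=3) weight 1/54
  (X=1, W=0, Y=1, Z=5) weight 1/54
  (X=1, W=1, Y=0, Z=2) weight 1/54
  (X=1, W=1, Y=0, Z=4) weight 1/54
  (X=2, W=0, Y=1, Z=3) weight 1/144
  (X=2, W=0, Y=1, Z=5) weight 1/144
  (X=2, W=1, Y=0, Z=2) weight 1/24
  (X=2, W=1, Y=0, Z=4) weight 1/24
  … 4 more
Group by W:
  weight(W=0) = 7/108
  weight(W=1) = 11/54
Total weight = 7/108 + 11/54 = 29/108
P(W=0 | obs) = 7/108 / 29/108 = 7/29
P(W=1 | obs) = 11/54 / 29/108 = 22/29

P(W = 0 | obs) = 7/29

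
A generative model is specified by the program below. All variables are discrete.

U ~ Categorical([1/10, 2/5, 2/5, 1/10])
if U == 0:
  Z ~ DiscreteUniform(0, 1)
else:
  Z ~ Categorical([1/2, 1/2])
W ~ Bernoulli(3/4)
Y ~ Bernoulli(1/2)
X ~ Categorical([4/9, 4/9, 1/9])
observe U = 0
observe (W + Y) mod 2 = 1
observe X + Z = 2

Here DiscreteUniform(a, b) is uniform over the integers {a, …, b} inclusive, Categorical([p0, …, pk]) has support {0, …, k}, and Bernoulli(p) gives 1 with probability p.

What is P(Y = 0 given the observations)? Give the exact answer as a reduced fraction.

Enumerate traces; 4 have nonzero weight after conditioning:
  (U=0, Z=0, W=0, Y=1, X=2) weight 1/1440
  (U=0, Z=0, W=1, Y=0, X=2) weight 1/480
  (U=0, Z=1, W=0, Y=1, X=1) weight 1/360
  (U=0, Z=1, W=1, Y=0, X=1) weight 1/120
Group by Y:
  weight(Y=0) = 1/96
  weight(Y=1) = 1/288
Total weight = 1/96 + 1/288 = 1/72
P(Y=0 | obs) = 1/96 / 1/72 = 3/4
P(Y=1 | obs) = 1/288 / 1/72 = 1/4

P(Y = 0 | obs) = 3/4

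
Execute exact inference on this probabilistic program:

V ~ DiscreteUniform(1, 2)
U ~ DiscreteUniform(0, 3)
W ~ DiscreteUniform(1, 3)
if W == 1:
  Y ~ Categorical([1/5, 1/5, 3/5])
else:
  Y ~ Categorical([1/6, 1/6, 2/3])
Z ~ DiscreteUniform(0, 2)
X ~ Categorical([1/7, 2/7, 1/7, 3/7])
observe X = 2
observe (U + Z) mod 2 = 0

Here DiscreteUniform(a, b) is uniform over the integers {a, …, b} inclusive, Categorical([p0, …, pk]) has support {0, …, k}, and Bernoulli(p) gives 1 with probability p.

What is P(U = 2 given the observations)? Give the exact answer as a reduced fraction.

Enumerate traces; 108 have nonzero weight after conditioning:
  (V=1, U=0, W=1, Y=0, Z=0, X=2) weight 1/2520
  (V=1, U=0, W=1, Y=0, Z=2, X=2) weight 1/2520
  (V=1, U=0, W=1, Y=1, Z=0, X=2) weight 1/2520
  (V=1, U=0, W=1, Y=1, Z=2, X=2) weight 1/2520
  (V=1, U=0, W=1, Y=2, Z=0, X=2) weight 1/840
  (V=1, U=0, W=1, Y=2, Z=2, X=2) weight 1/840
  (V=1, U=0, W=2, Y=0, Z=0, X=2) weight 1/3024
  (V=1, U=0, W=2, Y=0, Z=2, X=2) weight 1/3024
  (V=1, U=1, W=1, Y=0, Z=1, X=2) weight 1/2520
  (V=1, U=2, W=1, Y=0, Z=0, X=2) weight 1/2520
  … 98 more
Group by U:
  weight(U=0) = 1/42
  weight(U=1) = 1/84
  weight(U=2) = 1/42
  weight(U=3) = 1/84
Total weight = 1/42 + 1/84 + 1/42 + 1/84 = 1/14
P(U=0 | obs) = 1/42 / 1/14 = 1/3
P(U=1 | obs) = 1/84 / 1/14 = 1/6
P(U=2 | obs) = 1/42 / 1/14 = 1/3
P(U=3 | obs) = 1/84 / 1/14 = 1/6

P(U = 2 | obs) = 1/3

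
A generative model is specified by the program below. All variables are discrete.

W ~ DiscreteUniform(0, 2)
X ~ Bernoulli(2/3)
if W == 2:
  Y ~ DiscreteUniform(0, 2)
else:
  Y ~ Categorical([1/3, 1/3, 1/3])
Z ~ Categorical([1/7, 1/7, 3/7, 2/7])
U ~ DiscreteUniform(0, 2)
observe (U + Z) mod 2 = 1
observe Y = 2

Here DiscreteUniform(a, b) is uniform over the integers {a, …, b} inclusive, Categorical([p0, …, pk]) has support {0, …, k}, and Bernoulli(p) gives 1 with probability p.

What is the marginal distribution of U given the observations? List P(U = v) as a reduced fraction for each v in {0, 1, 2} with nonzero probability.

P(U=0) = 3/10, P(U=1) = 2/5, P(U=2) = 3/10

Enumerate traces; 36 have nonzero weight after conditioning:
  (W=0, X=0, Y=2, Z=0, U=1) weight 1/567
  (W=0, X=0, Y=2, Z=1, U=0) weight 1/567
  (W=0, X=0, Y=2, Z=1, U=2) weight 1/567
  (W=0, X=0, Y=2, Z=2, U=1) weight 1/189
  (W=0, X=0, Y=2, Z=3, U=0) weight 2/567
  (W=0, X=0, Y=2, Z=3, U=2) weight 2/567
  (W=0, X=1, Y=2, Z=0, U=1) weight 2/567
  (W=0, X=1, Y=2, Z=1, U=0) weight 2/567
  … 28 more
Group by U:
  weight(U=0) = 1/21
  weight(U=1) = 4/63
  weight(U=2) = 1/21
Total weight = 1/21 + 4/63 + 1/21 = 10/63
P(U=0 | obs) = 1/21 / 10/63 = 3/10
P(U=1 | obs) = 4/63 / 10/63 = 2/5
P(U=2 | obs) = 1/21 / 10/63 = 3/10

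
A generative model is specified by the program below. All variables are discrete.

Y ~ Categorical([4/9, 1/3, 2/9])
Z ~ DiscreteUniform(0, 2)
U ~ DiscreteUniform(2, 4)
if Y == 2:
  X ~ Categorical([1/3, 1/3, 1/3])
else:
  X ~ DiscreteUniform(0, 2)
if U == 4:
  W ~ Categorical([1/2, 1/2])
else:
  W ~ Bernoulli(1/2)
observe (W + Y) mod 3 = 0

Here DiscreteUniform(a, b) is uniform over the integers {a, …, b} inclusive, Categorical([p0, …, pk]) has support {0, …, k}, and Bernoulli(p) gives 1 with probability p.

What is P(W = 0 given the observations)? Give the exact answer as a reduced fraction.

Enumerate traces; 54 have nonzero weight after conditioning:
  (Y=0, Z=0, U=2, X=0, W=0) weight 2/243
  (Y=0, Z=0, U=2, X=1, W=0) weight 2/243
  (Y=0, Z=0, U=2, X=2, W=0) weight 2/243
  (Y=0, Z=0, U=3, X=0, W=0) weight 2/243
  (Y=0, Z=0, U=3, X=1, W=0) weight 2/243
  (Y=0, Z=0, U=3, X=2, W=0) weight 2/243
  (Y=0, Z=0, U=4, X=0, W=0) weight 2/243
  (Y=0, Z=0, U=4, X=1, W=0) weight 2/243
  (Y=2, Z=0, U=2, X=0, W=1) weight 1/243
  … 45 more
Group by W:
  weight(W=0) = 2/9
  weight(W=1) = 1/9
Total weight = 2/9 + 1/9 = 1/3
P(W=0 | obs) = 2/9 / 1/3 = 2/3
P(W=1 | obs) = 1/9 / 1/3 = 1/3

P(W = 0 | obs) = 2/3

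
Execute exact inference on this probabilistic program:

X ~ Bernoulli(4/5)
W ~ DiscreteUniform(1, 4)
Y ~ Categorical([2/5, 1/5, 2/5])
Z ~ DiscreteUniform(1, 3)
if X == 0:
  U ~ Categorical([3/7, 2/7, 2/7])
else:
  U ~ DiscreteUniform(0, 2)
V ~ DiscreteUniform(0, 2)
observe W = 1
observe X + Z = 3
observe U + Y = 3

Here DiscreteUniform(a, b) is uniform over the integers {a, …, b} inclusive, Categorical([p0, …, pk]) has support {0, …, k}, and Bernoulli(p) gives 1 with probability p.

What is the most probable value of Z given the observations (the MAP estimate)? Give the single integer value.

Enumerate traces; 12 have nonzero weight after conditioning:
  (X=0, W=1, Y=1, Z=3, U=2, V=0) weight 1/3150
  (X=0, W=1, Y=1, Z=3, U=2, V=1) weight 1/3150
  (X=0, W=1, Y=1, Z=3, U=2, V=2) weight 1/3150
  (X=0, W=1, Y=2, Z=3, U=1, V=0) weight 1/1575
  (X=0, W=1, Y=2, Z=3, U=1, V=1) weight 1/1575
  (X=0, W=1, Y=2, Z=3, U=1, V=2) weight 1/1575
  (X=1, W=1, Y=1, Z=2, U=2, V=0) weight 1/675
  (X=1, W=1, Y=1, Z=2, U=2, V=1) weight 1/675
  … 4 more
Group by Z:
  weight(Z=2) = 1/75
  weight(Z=3) = 1/350
Total weight = 1/75 + 1/350 = 17/1050
P(Z=2 | obs) = 1/75 / 17/1050 = 14/17
P(Z=3 | obs) = 1/350 / 17/1050 = 3/17
argmax = 2

argmax_v P(Z = v | obs) = 2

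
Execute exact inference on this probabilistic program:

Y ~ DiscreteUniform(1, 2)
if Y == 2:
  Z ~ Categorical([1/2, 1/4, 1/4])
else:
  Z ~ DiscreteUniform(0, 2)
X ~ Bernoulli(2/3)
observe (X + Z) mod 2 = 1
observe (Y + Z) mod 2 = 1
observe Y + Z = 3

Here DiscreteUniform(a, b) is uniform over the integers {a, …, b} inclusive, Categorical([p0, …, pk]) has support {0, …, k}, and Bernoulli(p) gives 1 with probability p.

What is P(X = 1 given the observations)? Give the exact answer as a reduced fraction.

P(X = 1 | obs) = 8/11

Enumerate traces; 2 have nonzero weight after conditioning:
  (Y=1, Z=2, X=1) weight 1/9
  (Y=2, Z=1, X=0) weight 1/24
Group by X:
  weight(X=0) = 1/24
  weight(X=1) = 1/9
Total weight = 1/24 + 1/9 = 11/72
P(X=0 | obs) = 1/24 / 11/72 = 3/11
P(X=1 | obs) = 1/9 / 11/72 = 8/11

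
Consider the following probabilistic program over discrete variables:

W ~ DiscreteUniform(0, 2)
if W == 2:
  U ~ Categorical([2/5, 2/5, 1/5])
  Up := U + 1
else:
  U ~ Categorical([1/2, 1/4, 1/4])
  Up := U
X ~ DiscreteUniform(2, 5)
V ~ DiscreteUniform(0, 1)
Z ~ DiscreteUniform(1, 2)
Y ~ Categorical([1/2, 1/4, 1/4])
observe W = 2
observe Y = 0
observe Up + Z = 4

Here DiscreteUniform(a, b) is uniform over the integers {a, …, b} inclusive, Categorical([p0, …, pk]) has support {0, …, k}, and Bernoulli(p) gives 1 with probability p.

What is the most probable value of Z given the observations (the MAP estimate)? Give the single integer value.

Enumerate traces; 16 have nonzero weight after conditioning:
  (W=2, U=1, X=2, V=0, Z=2, Y=0) weight 1/240
  (W=2, U=1, X=2, V=1, Z=2, Y=0) weight 1/240
  (W=2, U=1, X=3, V=0, Z=2, Y=0) weight 1/240
  (W=2, U=1, X=3, V=1, Z=2, Y=0) weight 1/240
  (W=2, U=1, X=4, V=0, Z=2, Y=0) weight 1/240
  (W=2, U=1, X=4, V=1, Z=2, Y=0) weight 1/240
  (W=2, U=1, X=5, V=0, Z=2, Y=0) weight 1/240
  (W=2, U=1, X=5, V=1, Z=2, Y=0) weight 1/240
  (W=2, U=2, X=2, V=0, Z=1, Y=0) weight 1/480
  … 7 more
Group by Z:
  weight(Z=1) = 1/60
  weight(Z=2) = 1/30
Total weight = 1/60 + 1/30 = 1/20
P(Z=1 | obs) = 1/60 / 1/20 = 1/3
P(Z=2 | obs) = 1/30 / 1/20 = 2/3
argmax = 2

argmax_v P(Z = v | obs) = 2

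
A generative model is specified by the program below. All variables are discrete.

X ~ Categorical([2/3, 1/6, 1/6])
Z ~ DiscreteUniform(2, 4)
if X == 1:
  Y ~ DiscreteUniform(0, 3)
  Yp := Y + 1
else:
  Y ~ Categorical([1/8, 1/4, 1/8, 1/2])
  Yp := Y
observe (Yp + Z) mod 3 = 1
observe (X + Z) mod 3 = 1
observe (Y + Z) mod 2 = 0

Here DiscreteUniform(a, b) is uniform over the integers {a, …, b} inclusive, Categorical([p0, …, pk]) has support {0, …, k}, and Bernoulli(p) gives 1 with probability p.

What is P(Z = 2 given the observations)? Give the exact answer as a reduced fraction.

Enumerate traces; 3 have nonzero weight after conditioning:
  (X=0, Z=4, Y=0) weight 1/36
  (X=1, Z=3, Y=3) weight 1/72
  (X=2, Z=2, Y=2) weight 1/144
Group by Z:
  weight(Z=2) = 1/144
  weight(Z=3) = 1/72
  weight(Z=4) = 1/36
Total weight = 1/144 + 1/72 + 1/36 = 7/144
P(Z=2 | obs) = 1/144 / 7/144 = 1/7
P(Z=3 | obs) = 1/72 / 7/144 = 2/7
P(Z=4 | obs) = 1/36 / 7/144 = 4/7

P(Z = 2 | obs) = 1/7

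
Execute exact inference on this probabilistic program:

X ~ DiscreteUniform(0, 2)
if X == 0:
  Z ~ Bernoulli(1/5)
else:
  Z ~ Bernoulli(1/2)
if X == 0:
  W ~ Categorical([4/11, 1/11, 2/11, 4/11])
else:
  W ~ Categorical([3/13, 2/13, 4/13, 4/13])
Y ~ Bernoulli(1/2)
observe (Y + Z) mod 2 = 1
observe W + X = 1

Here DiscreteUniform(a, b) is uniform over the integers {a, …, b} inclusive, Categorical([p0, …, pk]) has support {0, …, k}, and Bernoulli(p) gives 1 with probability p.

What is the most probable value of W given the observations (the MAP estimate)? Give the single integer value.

argmax_v P(W = v | obs) = 0

Enumerate traces; 4 have nonzero weight after conditioning:
  (X=0, Z=0, W=1, Y=1) weight 2/165
  (X=0, Z=1, W=1, Y=0) weight 1/330
  (X=1, Z=0, W=0, Y=1) weight 1/52
  (X=1, Z=1, W=0, Y=0) weight 1/52
Group by W:
  weight(W=0) = 1/26
  weight(W=1) = 1/66
Total weight = 1/26 + 1/66 = 23/429
P(W=0 | obs) = 1/26 / 23/429 = 33/46
P(W=1 | obs) = 1/66 / 23/429 = 13/46
argmax = 0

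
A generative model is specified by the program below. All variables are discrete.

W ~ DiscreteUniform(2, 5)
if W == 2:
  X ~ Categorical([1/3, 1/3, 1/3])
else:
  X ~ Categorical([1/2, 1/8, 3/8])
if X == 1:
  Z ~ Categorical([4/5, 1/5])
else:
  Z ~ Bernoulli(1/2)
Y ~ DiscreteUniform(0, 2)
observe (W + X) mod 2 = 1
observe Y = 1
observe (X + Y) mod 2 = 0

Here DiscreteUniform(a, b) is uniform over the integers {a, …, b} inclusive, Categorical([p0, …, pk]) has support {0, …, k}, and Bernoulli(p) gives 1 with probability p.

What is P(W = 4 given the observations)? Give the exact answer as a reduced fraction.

P(W = 4 | obs) = 3/11

Enumerate traces; 4 have nonzero weight after conditioning:
  (W=2, X=1, Z=0, Y=1) weight 1/45
  (W=2, X=1, Z=1, Y=1) weight 1/180
  (W=4, X=1, Z=0, Y=1) weight 1/120
  (W=4, X=1, Z=1, Y=1) weight 1/480
Group by W:
  weight(W=2) = 1/36
  weight(W=4) = 1/96
Total weight = 1/36 + 1/96 = 11/288
P(W=2 | obs) = 1/36 / 11/288 = 8/11
P(W=4 | obs) = 1/96 / 11/288 = 3/11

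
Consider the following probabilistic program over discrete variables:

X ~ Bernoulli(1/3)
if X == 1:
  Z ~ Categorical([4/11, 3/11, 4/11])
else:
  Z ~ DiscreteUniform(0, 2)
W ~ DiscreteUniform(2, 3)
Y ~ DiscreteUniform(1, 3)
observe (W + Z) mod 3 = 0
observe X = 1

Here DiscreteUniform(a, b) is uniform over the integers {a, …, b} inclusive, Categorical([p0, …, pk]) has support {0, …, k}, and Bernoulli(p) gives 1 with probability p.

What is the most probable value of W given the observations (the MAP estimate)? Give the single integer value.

argmax_v P(W = v | obs) = 3

Enumerate traces; 6 have nonzero weight after conditioning:
  (X=1, Z=0, W=3, Y=1) weight 2/99
  (X=1, Z=0, W=3, Y=2) weight 2/99
  (X=1, Z=0, W=3, Y=3) weight 2/99
  (X=1, Z=1, W=2, Y=1) weight 1/66
  (X=1, Z=1, W=2, Y=2) weight 1/66
  (X=1, Z=1, W=2, Y=3) weight 1/66
Group by W:
  weight(W=2) = 1/22
  weight(W=3) = 2/33
Total weight = 1/22 + 2/33 = 7/66
P(W=2 | obs) = 1/22 / 7/66 = 3/7
P(W=3 | obs) = 2/33 / 7/66 = 4/7
argmax = 3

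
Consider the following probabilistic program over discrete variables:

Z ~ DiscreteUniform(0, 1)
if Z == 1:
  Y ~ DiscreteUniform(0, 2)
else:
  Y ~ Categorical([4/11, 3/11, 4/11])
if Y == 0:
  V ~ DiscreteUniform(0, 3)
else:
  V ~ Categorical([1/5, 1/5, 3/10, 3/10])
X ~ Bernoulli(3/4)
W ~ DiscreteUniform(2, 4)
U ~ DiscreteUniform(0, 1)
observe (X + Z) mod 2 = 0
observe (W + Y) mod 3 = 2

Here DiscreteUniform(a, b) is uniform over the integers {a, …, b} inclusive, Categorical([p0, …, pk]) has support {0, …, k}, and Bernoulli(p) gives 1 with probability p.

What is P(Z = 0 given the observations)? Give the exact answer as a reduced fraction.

Enumerate traces; 48 have nonzero weight after conditioning:
  (Z=0, Y=0, V=0, X=0, W=2, U=0) weight 1/528
  (Z=0, Y=0, V=0, X=0, W=2, U=1) weight 1/528
  (Z=0, Y=0, V=1, X=0, W=2, U=0) weight 1/528
  (Z=0, Y=0, V=1, X=0, W=2, U=1) weight 1/528
  (Z=0, Y=0, V=2, X=0, W=2, U=0) weight 1/528
  (Z=0, Y=0, V=2, X=0, W=2, U=1) weight 1/528
  (Z=0, Y=0, V=3, X=0, W=2, U=0) weight 1/528
  (Z=0, Y=0, V=3, X=0, W=2, U=1) weight 1/528
  (Z=1, Y=0, V=0, X=1, W=2, U=0) weight 1/192
  … 39 more
Group by Z:
  weight(Z=0) = 1/24
  weight(Z=1) = 1/8
Total weight = 1/24 + 1/8 = 1/6
P(Z=0 | obs) = 1/24 / 1/6 = 1/4
P(Z=1 | obs) = 1/8 / 1/6 = 3/4

P(Z = 0 | obs) = 1/4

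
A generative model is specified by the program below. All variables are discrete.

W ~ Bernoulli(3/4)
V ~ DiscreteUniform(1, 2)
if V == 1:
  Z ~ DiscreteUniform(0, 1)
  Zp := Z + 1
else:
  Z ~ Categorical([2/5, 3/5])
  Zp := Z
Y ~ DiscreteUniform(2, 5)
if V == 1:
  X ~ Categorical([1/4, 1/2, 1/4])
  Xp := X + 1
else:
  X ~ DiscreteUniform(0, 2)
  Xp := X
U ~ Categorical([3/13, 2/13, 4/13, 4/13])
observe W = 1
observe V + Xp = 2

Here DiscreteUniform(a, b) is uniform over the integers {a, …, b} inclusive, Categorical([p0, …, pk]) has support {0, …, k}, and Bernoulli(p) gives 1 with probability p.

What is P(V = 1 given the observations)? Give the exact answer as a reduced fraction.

P(V = 1 | obs) = 3/7

Enumerate traces; 64 have nonzero weight after conditioning:
  (W=1, V=1, Z=0, Y=2, X=0, U=0) weight 9/3328
  (W=1, V=1, Z=0, Y=2, X=0, U=1) weight 3/1664
  (W=1, V=1, Z=0, Y=2, X=0, U=2) weight 3/832
  (W=1, V=1, Z=0, Y=2, X=0, U=3) weight 3/832
  (W=1, V=1, Z=0, Y=3, X=0, U=0) weight 9/3328
  (W=1, V=1, Z=0, Y=3, X=0, U=1) weight 3/1664
  (W=1, V=1, Z=0, Y=3, X=0, U=2) weight 3/832
  (W=1, V=1, Z=0, Y=3, X=0, U=3) weight 3/832
  (W=1, V=2, Z=0, Y=2, X=0, U=0) weight 3/1040
  … 55 more
Group by V:
  weight(V=1) = 3/32
  weight(V=2) = 1/8
Total weight = 3/32 + 1/8 = 7/32
P(V=1 | obs) = 3/32 / 7/32 = 3/7
P(V=2 | obs) = 1/8 / 7/32 = 4/7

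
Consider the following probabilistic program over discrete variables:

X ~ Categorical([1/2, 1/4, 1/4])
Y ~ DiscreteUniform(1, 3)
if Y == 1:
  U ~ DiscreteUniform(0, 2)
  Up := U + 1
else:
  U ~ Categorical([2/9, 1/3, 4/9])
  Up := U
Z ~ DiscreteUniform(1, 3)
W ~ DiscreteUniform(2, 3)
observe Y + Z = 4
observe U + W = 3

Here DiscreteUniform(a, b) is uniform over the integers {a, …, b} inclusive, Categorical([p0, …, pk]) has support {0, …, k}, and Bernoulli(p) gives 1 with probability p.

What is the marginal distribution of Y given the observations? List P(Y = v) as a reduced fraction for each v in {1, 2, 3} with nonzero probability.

P(Y=1) = 3/8, P(Y=2) = 5/16, P(Y=3) = 5/16

Enumerate traces; 18 have nonzero weight after conditioning:
  (X=0, Y=1, U=0, Z=3, W=3) weight 1/108
  (X=0, Y=1, U=1, Z=3, W=2) weight 1/108
  (X=0, Y=2, U=0, Z=2, W=3) weight 1/162
  (X=0, Y=2, U=1, Z=2, W=2) weight 1/108
  (X=0, Y=3, U=0, Z=1, W=3) weight 1/162
  (X=0, Y=3, U=1, Z=1, W=2) weight 1/108
  (X=1, Y=1, U=0, Z=3, W=3) weight 1/216
  (X=1, Y=1, U=1, Z=3, W=2) weight 1/216
  … 10 more
Group by Y:
  weight(Y=1) = 1/27
  weight(Y=2) = 5/162
  weight(Y=3) = 5/162
Total weight = 1/27 + 5/162 + 5/162 = 8/81
P(Y=1 | obs) = 1/27 / 8/81 = 3/8
P(Y=2 | obs) = 5/162 / 8/81 = 5/16
P(Y=3 | obs) = 5/162 / 8/81 = 5/16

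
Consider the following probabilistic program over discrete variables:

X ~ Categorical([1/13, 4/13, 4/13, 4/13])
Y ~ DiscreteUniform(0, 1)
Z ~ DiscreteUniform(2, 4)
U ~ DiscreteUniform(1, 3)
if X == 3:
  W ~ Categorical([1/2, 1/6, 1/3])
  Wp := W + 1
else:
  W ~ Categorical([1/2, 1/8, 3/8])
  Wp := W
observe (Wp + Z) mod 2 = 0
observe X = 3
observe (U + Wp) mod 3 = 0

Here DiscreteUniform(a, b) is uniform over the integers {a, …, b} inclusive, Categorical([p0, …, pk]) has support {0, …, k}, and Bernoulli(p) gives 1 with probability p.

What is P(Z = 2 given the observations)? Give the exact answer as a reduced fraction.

P(Z = 2 | obs) = 1/7

Enumerate traces; 8 have nonzero weight after conditioning:
  (X=3, Y=0, Z=2, U=1, W=1) weight 1/351
  (X=3, Y=0, Z=3, U=2, W=0) weight 1/117
  (X=3, Y=0, Z=3, U=3, W=2) weight 2/351
  (X=3, Y=0, Z=4, U=1, W=1) weight 1/351
  (X=3, Y=1, Z=2, U=1, W=1) weight 1/351
  (X=3, Y=1, Z=3, U=2, W=0) weight 1/117
  (X=3, Y=1, Z=3, U=3, W=2) weight 2/351
  (X=3, Y=1, Z=4, U=1, W=1) weight 1/351
Group by Z:
  weight(Z=2) = 2/351
  weight(Z=3) = 10/351
  weight(Z=4) = 2/351
Total weight = 2/351 + 10/351 + 2/351 = 14/351
P(Z=2 | obs) = 2/351 / 14/351 = 1/7
P(Z=3 | obs) = 10/351 / 14/351 = 5/7
P(Z=4 | obs) = 2/351 / 14/351 = 1/7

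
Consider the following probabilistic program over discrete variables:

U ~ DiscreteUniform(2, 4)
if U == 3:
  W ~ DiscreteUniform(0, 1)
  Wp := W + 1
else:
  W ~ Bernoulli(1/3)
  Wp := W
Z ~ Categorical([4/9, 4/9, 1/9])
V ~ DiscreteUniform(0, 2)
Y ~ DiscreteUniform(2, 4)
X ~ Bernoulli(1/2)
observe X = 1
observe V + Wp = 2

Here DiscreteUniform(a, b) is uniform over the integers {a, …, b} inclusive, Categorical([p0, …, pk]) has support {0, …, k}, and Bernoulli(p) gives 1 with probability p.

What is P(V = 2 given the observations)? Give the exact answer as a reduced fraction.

P(V = 2 | obs) = 4/9

Enumerate traces; 54 have nonzero weight after conditioning:
  (U=2, W=0, Z=0, V=2, Y=2, X=1) weight 4/729
  (U=2, W=0, Z=0, V=2, Y=3, X=1) weight 4/729
  (U=2, W=0, Z=0, V=2, Y=4, X=1) weight 4/729
  (U=2, W=0, Z=1, V=2, Y=2, X=1) weight 4/729
  (U=2, W=0, Z=1, V=2, Y=3, X=1) weight 4/729
  (U=2, W=0, Z=1, V=2, Y=4, X=1) weight 4/729
  (U=2, W=0, Z=2, V=2, Y=2, X=1) weight 1/729
  (U=2, W=0, Z=2, V=2, Y=3, X=1) weight 1/729
  (U=2, W=1, Z=0, V=1, Y=2, X=1) weight 2/729
  (U=3, W=1, Z=0, V=0, Y=2, X=1) weight 1/243
  … 44 more
Group by V:
  weight(V=0) = 1/36
  weight(V=1) = 7/108
  weight(V=2) = 2/27
Total weight = 1/36 + 7/108 + 2/27 = 1/6
P(V=0 | obs) = 1/36 / 1/6 = 1/6
P(V=1 | obs) = 7/108 / 1/6 = 7/18
P(V=2 | obs) = 2/27 / 1/6 = 4/9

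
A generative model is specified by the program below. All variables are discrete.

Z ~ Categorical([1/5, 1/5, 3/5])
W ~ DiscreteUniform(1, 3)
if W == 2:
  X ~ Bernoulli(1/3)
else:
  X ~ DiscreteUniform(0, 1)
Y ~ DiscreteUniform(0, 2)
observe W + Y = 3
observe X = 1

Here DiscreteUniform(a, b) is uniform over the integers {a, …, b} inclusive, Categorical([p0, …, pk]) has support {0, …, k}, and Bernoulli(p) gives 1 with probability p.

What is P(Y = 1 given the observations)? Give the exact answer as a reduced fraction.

Enumerate traces; 9 have nonzero weight after conditioning:
  (Z=0, W=1, X=1, Y=2) weight 1/90
  (Z=0, W=2, X=1, Y=1) weight 1/135
  (Z=0, W=3, X=1, Y=0) weight 1/90
  (Z=1, W=1, X=1, Y=2) weight 1/90
  (Z=1, W=2, X=1, Y=1) weight 1/135
  (Z=1, W=3, X=1, Y=0) weight 1/90
  (Z=2, W=1, X=1, Y=2) weight 1/30
  (Z=2, W=2, X=1, Y=1) weight 1/45
  … 1 more
Group by Y:
  weight(Y=0) = 1/18
  weight(Y=1) = 1/27
  weight(Y=2) = 1/18
Total weight = 1/18 + 1/27 + 1/18 = 4/27
P(Y=0 | obs) = 1/18 / 4/27 = 3/8
P(Y=1 | obs) = 1/27 / 4/27 = 1/4
P(Y=2 | obs) = 1/18 / 4/27 = 3/8

P(Y = 1 | obs) = 1/4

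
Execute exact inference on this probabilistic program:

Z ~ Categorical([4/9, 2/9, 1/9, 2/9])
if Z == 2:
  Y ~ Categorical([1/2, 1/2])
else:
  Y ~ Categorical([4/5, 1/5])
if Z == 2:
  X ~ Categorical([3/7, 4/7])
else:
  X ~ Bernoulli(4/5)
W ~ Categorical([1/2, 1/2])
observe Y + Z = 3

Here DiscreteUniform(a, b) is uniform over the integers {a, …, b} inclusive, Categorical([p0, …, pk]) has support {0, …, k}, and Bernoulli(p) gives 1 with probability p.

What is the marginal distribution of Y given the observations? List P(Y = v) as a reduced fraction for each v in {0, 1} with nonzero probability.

Enumerate traces; 8 have nonzero weight after conditioning:
  (Z=2, Y=1, X=0, W=0) weight 1/84
  (Z=2, Y=1, X=0, W=1) weight 1/84
  (Z=2, Y=1, X=1, W=0) weight 1/63
  (Z=2, Y=1, X=1, W=1) weight 1/63
  (Z=3, Y=0, X=0, W=0) weight 4/225
  (Z=3, Y=0, X=0, W=1) weight 4/225
  (Z=3, Y=0, X=1, W=0) weight 16/225
  (Z=3, Y=0, X=1, W=1) weight 16/225
Group by Y:
  weight(Y=0) = 8/45
  weight(Y=1) = 1/18
Total weight = 8/45 + 1/18 = 7/30
P(Y=0 | obs) = 8/45 / 7/30 = 16/21
P(Y=1 | obs) = 1/18 / 7/30 = 5/21

P(Y=0) = 16/21, P(Y=1) = 5/21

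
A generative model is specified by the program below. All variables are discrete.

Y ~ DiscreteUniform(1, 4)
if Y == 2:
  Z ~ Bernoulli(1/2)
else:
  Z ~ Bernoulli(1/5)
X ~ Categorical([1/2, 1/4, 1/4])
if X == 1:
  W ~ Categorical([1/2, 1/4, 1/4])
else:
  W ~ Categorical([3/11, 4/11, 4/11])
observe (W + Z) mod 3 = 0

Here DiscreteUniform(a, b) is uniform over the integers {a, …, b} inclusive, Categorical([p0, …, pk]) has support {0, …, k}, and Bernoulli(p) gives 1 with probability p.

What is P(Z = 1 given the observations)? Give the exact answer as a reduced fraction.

Enumerate traces; 24 have nonzero weight after conditioning:
  (Y=1, Z=0, X=0, W=0) weight 3/110
  (Y=1, Z=0, X=1, W=0) weight 1/40
  (Y=1, Z=0, X=2, W=0) weight 3/220
  (Y=1, Z=1, X=0, W=2) weight 1/110
  (Y=1, Z=1, X=1, W=2) weight 1/320
  (Y=1, Z=1, X=2, W=2) weight 1/220
  (Y=2, Z=0, X=0, W=0) weight 3/176
  (Y=2, Z=0, X=1, W=0) weight 1/64
  … 16 more
Group by Z:
  weight(Z=0) = 841/3520
  weight(Z=1) = 59/640
Total weight = 841/3520 + 59/640 = 2331/7040
P(Z=0 | obs) = 841/3520 / 2331/7040 = 1682/2331
P(Z=1 | obs) = 59/640 / 2331/7040 = 649/2331

P(Z = 1 | obs) = 649/2331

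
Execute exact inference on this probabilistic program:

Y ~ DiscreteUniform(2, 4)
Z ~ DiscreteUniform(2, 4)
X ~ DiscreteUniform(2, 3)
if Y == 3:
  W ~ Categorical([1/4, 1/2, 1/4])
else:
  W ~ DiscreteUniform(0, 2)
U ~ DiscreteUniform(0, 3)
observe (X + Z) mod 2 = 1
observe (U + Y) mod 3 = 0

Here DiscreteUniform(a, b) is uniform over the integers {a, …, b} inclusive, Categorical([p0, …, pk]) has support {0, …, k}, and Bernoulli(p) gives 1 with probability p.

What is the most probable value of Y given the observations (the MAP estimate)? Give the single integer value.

Enumerate traces; 36 have nonzero weight after conditioning:
  (Y=2, Z=2, X=3, W=0, U=1) weight 1/216
  (Y=2, Z=2, X=3, W=1, U=1) weight 1/216
  (Y=2, Z=2, X=3, W=2, U=1) weight 1/216
  (Y=2, Z=3, X=2, W=0, U=1) weight 1/216
  (Y=2, Z=3, X=2, W=1, U=1) weight 1/216
  (Y=2, Z=3, X=2, W=2, U=1) weight 1/216
  (Y=2, Z=4, X=3, W=0, U=1) weight 1/216
  (Y=2, Z=4, X=3, W=1, U=1) weight 1/216
  (Y=3, Z=2, X=3, W=0, U=0) weight 1/288
  (Y=4, Z=2, X=3, W=0, U=2) weight 1/216
  … 26 more
Group by Y:
  weight(Y=2) = 1/24
  weight(Y=3) = 1/12
  weight(Y=4) = 1/24
Total weight = 1/24 + 1/12 + 1/24 = 1/6
P(Y=2 | obs) = 1/24 / 1/6 = 1/4
P(Y=3 | obs) = 1/12 / 1/6 = 1/2
P(Y=4 | obs) = 1/24 / 1/6 = 1/4
argmax = 3

argmax_v P(Y = v | obs) = 3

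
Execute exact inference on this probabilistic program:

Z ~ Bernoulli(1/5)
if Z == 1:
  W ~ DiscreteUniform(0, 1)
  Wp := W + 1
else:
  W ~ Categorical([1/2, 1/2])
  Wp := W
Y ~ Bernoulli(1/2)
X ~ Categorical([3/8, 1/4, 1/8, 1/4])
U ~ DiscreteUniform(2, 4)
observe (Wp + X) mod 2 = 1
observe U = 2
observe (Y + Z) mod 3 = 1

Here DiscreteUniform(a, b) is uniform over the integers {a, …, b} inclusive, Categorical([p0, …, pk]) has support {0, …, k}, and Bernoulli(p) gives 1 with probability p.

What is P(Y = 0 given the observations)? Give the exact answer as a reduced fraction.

Enumerate traces; 8 have nonzero weight after conditioning:
  (Z=0, W=0, Y=1, X=1, U=2) weight 1/60
  (Z=0, W=0, Y=1, X=3, U=2) weight 1/60
  (Z=0, W=1, Y=1, X=0, U=2) weight 1/40
  (Z=0, W=1, Y=1, X=2, U=2) weight 1/120
  (Z=1, W=0, Y=0, X=0, U=2) weight 1/160
  (Z=1, W=0, Y=0, X=2, U=2) weight 1/480
  (Z=1, W=1, Y=0, X=1, U=2) weight 1/240
  (Z=1, W=1, Y=0, X=3, U=2) weight 1/240
Group by Y:
  weight(Y=0) = 1/60
  weight(Y=1) = 1/15
Total weight = 1/60 + 1/15 = 1/12
P(Y=0 | obs) = 1/60 / 1/12 = 1/5
P(Y=1 | obs) = 1/15 / 1/12 = 4/5

P(Y = 0 | obs) = 1/5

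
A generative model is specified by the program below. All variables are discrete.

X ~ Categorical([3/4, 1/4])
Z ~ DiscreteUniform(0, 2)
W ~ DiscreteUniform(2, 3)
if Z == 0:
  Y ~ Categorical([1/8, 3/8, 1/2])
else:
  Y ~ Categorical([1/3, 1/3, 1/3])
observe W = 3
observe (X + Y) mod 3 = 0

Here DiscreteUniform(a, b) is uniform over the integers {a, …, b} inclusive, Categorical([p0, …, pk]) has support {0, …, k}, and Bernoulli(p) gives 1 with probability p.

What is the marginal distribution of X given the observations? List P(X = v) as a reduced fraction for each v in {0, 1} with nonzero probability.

Enumerate traces; 6 have nonzero weight after conditioning:
  (X=0, Z=0, W=3, Y=0) weight 1/64
  (X=0, Z=1, W=3, Y=0) weight 1/24
  (X=0, Z=2, W=3, Y=0) weight 1/24
  (X=1, Z=0, W=3, Y=2) weight 1/48
  (X=1, Z=1, W=3, Y=2) weight 1/72
  (X=1, Z=2, W=3, Y=2) weight 1/72
Group by X:
  weight(X=0) = 19/192
  weight(X=1) = 7/144
Total weight = 19/192 + 7/144 = 85/576
P(X=0 | obs) = 19/192 / 85/576 = 57/85
P(X=1 | obs) = 7/144 / 85/576 = 28/85

P(X=0) = 57/85, P(X=1) = 28/85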